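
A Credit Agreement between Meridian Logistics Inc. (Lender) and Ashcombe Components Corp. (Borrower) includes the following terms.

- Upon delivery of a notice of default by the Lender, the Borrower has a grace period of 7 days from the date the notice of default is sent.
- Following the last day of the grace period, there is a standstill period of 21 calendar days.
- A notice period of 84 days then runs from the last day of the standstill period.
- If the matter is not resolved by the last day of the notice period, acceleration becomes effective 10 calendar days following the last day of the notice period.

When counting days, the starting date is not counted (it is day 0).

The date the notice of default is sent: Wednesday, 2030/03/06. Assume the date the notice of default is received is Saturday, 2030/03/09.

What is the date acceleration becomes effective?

2030/07/06

The last day of the grace period: 7 calendar days after 2030/03/06 is 2030/03/13.
Adding 21 calendar days to 2030/03/13 gives 2030/04/03, which is the last day of the standstill period.
Adding 84 calendar days to 2030/04/03 gives 2030/06/26, which is the last day of the notice period.
The date acceleration becomes effective: 2030/06/26 + 10 days = 2030/07/06.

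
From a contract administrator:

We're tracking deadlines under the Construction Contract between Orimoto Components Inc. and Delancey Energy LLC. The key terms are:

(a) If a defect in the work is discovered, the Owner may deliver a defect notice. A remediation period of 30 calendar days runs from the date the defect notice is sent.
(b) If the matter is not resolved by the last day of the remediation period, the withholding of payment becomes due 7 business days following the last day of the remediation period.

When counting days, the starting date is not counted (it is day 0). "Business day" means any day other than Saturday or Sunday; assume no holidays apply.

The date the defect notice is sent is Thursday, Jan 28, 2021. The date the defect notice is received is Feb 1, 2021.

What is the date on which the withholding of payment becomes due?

Mar 9, 2021

Adding 30 calendar days to Jan 28, 2021 gives Feb 27, 2021, which is the last day of the remediation period.
From Saturday, Feb 27, 2021, 7 business days (Mar 1, Mar 2, Mar 3, Mar 4, Mar 5, Mar 8, Mar 9, skipping weekends) brings us to Tuesday, Mar 9, 2021, which is the date on which the withholding of payment becomes due.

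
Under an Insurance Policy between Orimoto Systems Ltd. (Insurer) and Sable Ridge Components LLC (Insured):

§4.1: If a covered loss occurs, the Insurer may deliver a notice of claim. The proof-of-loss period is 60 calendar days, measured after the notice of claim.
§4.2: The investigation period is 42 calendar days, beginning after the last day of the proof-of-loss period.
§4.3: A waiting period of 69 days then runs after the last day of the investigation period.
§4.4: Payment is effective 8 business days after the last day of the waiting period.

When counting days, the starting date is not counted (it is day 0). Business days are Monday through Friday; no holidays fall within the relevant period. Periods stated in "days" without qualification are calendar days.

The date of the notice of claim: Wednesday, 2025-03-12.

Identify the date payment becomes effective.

The last day of the proof-of-loss period: 2025-03-12 + 60 days = 2025-05-11.
The last day of the investigation period: 42 calendar days after 2025-05-11 is 2025-06-22.
The last day of the waiting period: 2025-06-22 + 69 days = 2025-08-30.
From Saturday, 2025-08-30, 8 business days (Sep 1, Sep 2, Sep 3, Sep 4, Sep 5, Sep 8, Sep 9, Sep 10, skipping weekends) brings us to Wednesday, 2025-09-10, which is the date payment becomes effective.

2025-09-10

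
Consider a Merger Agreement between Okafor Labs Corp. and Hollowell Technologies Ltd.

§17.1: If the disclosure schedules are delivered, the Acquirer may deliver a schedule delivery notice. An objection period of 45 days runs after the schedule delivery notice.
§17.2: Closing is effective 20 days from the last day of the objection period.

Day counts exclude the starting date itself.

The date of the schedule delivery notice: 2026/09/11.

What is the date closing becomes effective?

2026/11/15

Adding 45 calendar days to 2026/09/11 gives 2026/10/26, which is the last day of the objection period.
The date closing becomes effective: 20 calendar days after 2026/10/26 is 2026/11/15.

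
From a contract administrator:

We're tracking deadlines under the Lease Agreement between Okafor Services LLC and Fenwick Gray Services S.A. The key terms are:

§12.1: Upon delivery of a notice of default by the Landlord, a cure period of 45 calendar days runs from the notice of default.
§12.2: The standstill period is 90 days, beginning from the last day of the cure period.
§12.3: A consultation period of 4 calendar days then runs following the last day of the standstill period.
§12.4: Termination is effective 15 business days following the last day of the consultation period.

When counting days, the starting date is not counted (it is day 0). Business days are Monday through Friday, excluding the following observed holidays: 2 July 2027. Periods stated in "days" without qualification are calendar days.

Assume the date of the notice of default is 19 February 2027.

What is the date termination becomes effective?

The last day of the cure period: 19 February 2027 + 45 days = 5 April 2027.
Adding 90 calendar days to 5 April 2027 gives 4 July 2027, which is the last day of the standstill period.
The last day of the consultation period: 4 July 2027 + 4 days = 8 July 2027.
From Thursday, 8 July 2027, 15 business days (Jul 9, Jul 12, Jul 13, Jul 14, …, Jul 27, Jul 28, Jul 29, skipping weekends) brings us to Thursday, 29 July 2027, which is the date termination becomes effective.

29 July 2027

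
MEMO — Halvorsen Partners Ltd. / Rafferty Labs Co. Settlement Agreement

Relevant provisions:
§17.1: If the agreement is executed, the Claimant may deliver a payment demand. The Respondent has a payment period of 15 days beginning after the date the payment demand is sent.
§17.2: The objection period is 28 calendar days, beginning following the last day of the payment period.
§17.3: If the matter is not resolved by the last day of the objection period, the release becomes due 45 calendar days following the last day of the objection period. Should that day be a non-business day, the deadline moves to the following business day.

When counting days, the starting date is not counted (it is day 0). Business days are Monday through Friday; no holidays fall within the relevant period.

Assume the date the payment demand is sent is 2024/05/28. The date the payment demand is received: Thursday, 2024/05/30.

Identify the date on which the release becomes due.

The last day of the payment period: 2024/05/28 + 15 days = 2024/06/12.
Adding 28 calendar days to 2024/06/12 gives 2024/07/10, which is the last day of the objection period.
Adding 45 calendar days to 2024/07/10 gives 2024/08/24, which is the date on which the release becomes due. That falls on a Saturday, so it rolls to the next business day, Monday, 2024/08/26.

2024/08/26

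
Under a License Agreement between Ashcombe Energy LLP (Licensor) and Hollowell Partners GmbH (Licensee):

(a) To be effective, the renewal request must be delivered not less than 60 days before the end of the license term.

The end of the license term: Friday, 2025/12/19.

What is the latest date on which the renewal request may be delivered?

2025/12/19 minus 60 days is 2025/10/20.

2025/10/20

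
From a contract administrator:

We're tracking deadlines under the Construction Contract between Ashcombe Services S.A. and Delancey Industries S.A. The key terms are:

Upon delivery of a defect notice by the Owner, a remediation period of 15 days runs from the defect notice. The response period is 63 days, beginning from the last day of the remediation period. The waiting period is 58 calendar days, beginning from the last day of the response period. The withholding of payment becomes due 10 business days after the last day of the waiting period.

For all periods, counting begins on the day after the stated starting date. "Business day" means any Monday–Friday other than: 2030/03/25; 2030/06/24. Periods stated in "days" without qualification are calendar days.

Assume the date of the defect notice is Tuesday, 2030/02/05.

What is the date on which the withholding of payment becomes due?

The last day of the remediation period: 2030/02/05 + 15 days = 2030/02/20.
Adding 63 calendar days to 2030/02/20 gives 2030/04/24, which is the last day of the response period.
Adding 58 calendar days to 2030/04/24 gives 2030/06/21, which is the last day of the waiting period.
The date on which the withholding of payment becomes due: 10 business days after Friday, 2030/06/21, skipping weekends and the listed holiday on Jun 24 — Jun 25, Jun 26, Jun 27, Jun 28, Jul 1, Jul 2, Jul 3, Jul 4, Jul 5, Jul 8 — lands on Monday, 2030/07/08.

2030/07/08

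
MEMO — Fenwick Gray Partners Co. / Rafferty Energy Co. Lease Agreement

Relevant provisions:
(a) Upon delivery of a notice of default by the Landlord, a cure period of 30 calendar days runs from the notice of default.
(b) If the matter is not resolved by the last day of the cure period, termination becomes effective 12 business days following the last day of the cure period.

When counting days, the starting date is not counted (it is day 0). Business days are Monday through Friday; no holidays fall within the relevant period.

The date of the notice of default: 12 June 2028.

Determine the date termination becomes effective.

28 July 2028

Adding 30 calendar days to 12 June 2028 gives 12 July 2028, which is the last day of the cure period.
The date termination becomes effective: counting 12 business days from Wednesday, 12 July 2028 (Jul 13, Jul 14, Jul 17, Jul 18, …, Jul 26, Jul 27, Jul 28, skipping weekends) reaches Friday, 28 July 2028.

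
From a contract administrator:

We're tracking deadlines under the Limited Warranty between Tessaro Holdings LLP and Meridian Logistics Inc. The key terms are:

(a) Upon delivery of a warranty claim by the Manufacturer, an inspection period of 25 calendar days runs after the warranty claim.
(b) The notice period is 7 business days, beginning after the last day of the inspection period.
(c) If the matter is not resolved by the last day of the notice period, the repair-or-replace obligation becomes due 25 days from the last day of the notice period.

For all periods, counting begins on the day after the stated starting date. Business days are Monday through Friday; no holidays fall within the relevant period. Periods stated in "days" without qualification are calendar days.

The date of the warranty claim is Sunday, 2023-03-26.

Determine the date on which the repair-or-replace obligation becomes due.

The last day of the inspection period: 2023-03-26 + 25 days = 2023-04-20.
The last day of the notice period: counting 7 business days from Thursday, 2023-04-20 (Apr 21, Apr 24, Apr 25, Apr 26, Apr 27, Apr 28, May 1, skipping weekends) reaches Monday, 2023-05-01.
The date on which the repair-or-replace obligation becomes due: 25 calendar days after 2023-05-01 is 2023-05-26.

2023-05-26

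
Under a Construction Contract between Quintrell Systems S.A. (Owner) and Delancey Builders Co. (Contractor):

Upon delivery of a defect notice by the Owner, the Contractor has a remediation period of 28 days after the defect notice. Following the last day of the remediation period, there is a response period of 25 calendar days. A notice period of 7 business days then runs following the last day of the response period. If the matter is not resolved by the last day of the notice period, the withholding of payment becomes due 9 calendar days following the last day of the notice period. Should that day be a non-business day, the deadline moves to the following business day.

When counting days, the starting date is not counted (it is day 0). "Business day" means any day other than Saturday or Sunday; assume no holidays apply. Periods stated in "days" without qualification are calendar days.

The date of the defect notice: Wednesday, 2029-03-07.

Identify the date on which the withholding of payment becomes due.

The last day of the remediation period: 2029-03-07 + 28 days = 2029-04-04.
The last day of the response period: 25 calendar days after 2029-04-04 is 2029-04-29.
The last day of the notice period: counting 7 business days from Sunday, 2029-04-29 (Apr 30, May 1, May 2, May 3, May 4, May 7, May 8, skipping weekends) reaches Tuesday, 2029-05-08.
Adding 9 calendar days to 2029-05-08 gives 2029-05-17, which is the date on which the withholding of payment becomes due. 2029-05-17 is a Thursday, so no roll-forward applies.

2029-05-17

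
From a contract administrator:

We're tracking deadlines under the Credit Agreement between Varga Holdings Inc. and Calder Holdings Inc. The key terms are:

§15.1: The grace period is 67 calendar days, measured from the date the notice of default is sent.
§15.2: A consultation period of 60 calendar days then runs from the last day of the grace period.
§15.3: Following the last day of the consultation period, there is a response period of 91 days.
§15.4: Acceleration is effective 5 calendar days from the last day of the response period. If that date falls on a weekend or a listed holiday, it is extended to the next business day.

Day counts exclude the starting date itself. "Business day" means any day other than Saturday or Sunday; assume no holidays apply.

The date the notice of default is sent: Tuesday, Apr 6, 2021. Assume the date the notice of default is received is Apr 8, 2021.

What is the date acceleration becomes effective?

Nov 15, 2021

The last day of the grace period: 67 calendar days after Apr 6, 2021 is Jun 12, 2021.
Adding 60 calendar days to Jun 12, 2021 gives Aug 11, 2021, which is the last day of the consultation period.
The last day of the response period: Aug 11, 2021 + 91 days = Nov 10, 2021.
Adding 5 calendar days to Nov 10, 2021 gives Nov 15, 2021, which is the date acceleration becomes effective. Nov 15, 2021 is a Monday, so no roll-forward applies.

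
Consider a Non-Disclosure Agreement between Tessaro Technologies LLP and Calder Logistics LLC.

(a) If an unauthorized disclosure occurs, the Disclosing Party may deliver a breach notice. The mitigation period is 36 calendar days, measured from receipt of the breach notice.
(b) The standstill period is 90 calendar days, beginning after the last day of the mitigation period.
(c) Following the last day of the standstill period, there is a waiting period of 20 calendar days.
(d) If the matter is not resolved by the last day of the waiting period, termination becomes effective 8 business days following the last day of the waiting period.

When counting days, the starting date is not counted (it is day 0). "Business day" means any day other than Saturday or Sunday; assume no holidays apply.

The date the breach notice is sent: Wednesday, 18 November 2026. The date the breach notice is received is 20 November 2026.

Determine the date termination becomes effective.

27 April 2027

Adding 36 calendar days to 20 November 2026 gives 26 December 2026, which is the last day of the mitigation period.
Adding 90 calendar days to 26 December 2026 gives 26 March 2027, which is the last day of the standstill period.
Adding 20 calendar days to 26 March 2027 gives 15 April 2027, which is the last day of the waiting period.
The date termination becomes effective: 8 business days after Thursday, 15 April 2027, skipping weekends — Apr 16, Apr 19, Apr 20, Apr 21, Apr 22, Apr 23, Apr 26, Apr 27 — lands on Tuesday, 27 April 2027.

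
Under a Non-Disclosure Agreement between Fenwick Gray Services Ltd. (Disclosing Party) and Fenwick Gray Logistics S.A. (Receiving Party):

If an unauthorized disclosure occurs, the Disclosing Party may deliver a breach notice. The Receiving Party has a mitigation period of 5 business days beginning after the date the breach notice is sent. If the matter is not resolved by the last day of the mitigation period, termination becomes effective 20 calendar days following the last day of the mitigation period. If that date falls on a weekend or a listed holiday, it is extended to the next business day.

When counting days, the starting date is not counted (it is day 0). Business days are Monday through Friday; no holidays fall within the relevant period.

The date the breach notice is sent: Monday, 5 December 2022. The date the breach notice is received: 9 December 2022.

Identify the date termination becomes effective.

The last day of the mitigation period: counting 5 business days from Monday, 5 December 2022 (Dec 6, Dec 7, Dec 8, Dec 9, Dec 12, skipping weekends) reaches Monday, 12 December 2022.
Adding 20 calendar days to 12 December 2022 gives 1 January 2023, which is the date termination becomes effective. That falls on a Sunday, so it rolls to the next business day, Monday, 2 January 2023.

2 January 2023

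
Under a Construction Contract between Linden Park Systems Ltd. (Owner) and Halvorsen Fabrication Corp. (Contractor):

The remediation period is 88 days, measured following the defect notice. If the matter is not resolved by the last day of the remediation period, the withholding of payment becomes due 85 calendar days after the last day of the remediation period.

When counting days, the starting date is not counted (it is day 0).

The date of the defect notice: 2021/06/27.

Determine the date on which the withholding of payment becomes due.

2021/12/17

The last day of the remediation period: 88 calendar days after 2021/06/27 is 2021/09/23.
The date on which the withholding of payment becomes due: 2021/09/23 + 85 days = 2021/12/17.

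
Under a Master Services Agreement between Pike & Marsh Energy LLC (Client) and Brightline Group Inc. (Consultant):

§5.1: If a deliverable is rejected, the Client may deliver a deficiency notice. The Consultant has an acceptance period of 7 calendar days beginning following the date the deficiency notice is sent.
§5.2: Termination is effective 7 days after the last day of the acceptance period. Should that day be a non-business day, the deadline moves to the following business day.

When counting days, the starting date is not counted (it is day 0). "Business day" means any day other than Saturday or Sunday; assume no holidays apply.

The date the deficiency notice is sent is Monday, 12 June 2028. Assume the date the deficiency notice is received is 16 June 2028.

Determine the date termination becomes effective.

The last day of the acceptance period: 7 calendar days after 12 June 2028 is 19 June 2028.
The date termination becomes effective: 19 June 2028 + 7 days = 26 June 2028. 26 June 2028 is a Monday, so no roll-forward applies.

26 June 2028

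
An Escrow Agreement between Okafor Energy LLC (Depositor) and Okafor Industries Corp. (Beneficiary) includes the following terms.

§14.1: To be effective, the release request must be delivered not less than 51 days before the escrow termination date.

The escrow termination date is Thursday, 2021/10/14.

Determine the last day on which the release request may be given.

2021/08/24

Counting back 51 calendar days from 2021/10/14 gives 2021/08/24.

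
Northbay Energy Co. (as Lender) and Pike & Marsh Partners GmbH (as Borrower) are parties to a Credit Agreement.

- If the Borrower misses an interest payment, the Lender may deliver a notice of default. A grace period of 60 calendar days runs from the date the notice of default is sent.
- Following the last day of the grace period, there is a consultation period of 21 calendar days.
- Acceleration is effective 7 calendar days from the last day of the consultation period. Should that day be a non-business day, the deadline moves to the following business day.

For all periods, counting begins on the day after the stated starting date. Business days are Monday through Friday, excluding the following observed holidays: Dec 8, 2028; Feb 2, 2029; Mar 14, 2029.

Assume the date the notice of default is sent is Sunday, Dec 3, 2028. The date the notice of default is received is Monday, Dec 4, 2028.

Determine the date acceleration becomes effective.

Mar 1, 2029

The last day of the grace period: Dec 3, 2028 + 60 days = Feb 1, 2029.
The last day of the consultation period: 21 calendar days after Feb 1, 2029 is Feb 22, 2029.
The date acceleration becomes effective: Feb 22, 2029 + 7 days = Mar 1, 2029. Mar 1, 2029 is a Thursday and is not a listed holiday, so no roll-forward applies.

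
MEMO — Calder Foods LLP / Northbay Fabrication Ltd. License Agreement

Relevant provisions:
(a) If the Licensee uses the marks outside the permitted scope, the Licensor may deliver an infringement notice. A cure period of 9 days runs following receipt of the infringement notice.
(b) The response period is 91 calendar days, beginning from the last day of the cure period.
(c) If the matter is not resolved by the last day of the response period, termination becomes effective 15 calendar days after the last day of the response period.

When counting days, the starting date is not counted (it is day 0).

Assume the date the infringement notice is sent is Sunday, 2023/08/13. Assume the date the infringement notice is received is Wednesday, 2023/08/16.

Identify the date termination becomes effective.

2023/12/09

The last day of the cure period: 2023/08/16 + 9 days = 2023/08/25.
The last day of the response period: 91 calendar days after 2023/08/25 is 2023/11/24.
The date termination becomes effective: 2023/11/24 + 15 days = 2023/12/09.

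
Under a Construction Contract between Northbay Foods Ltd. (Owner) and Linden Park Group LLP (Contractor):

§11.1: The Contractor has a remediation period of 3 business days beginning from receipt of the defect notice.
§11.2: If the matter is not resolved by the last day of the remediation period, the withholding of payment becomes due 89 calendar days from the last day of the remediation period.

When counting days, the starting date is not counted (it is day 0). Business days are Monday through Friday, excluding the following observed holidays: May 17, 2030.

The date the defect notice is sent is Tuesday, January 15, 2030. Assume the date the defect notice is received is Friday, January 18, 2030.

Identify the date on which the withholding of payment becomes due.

The last day of the remediation period: counting 3 business days from Friday, January 18, 2030 (Jan 21, Jan 22, Jan 23, skipping weekends) reaches Wednesday, January 23, 2030.
The date on which the withholding of payment becomes due: January 23, 2030 + 89 days = April 22, 2030.

April 22, 2030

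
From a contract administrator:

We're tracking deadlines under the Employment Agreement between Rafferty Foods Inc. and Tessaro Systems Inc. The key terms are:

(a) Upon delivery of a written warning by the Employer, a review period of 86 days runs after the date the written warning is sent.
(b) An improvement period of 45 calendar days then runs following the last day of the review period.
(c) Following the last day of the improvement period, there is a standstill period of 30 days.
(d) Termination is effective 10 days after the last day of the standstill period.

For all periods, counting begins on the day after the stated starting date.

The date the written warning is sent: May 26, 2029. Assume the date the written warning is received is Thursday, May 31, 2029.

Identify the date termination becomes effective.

Nov 13, 2029

Adding 86 calendar days to May 26, 2029 gives Aug 20, 2029, which is the last day of the review period.
The last day of the improvement period: Aug 20, 2029 + 45 days = Oct 4, 2029.
The last day of the standstill period: 30 calendar days after Oct 4, 2029 is Nov 3, 2029.
Adding 10 calendar days to Nov 3, 2029 gives Nov 13, 2029, which is the date termination becomes effective.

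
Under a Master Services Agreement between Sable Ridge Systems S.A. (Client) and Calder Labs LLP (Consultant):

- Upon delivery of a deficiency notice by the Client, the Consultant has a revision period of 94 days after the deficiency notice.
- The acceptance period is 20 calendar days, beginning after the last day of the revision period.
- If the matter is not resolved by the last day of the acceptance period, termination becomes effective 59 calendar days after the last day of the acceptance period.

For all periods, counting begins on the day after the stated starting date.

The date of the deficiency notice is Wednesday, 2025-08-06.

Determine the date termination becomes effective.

Adding 94 calendar days to 2025-08-06 gives 2025-11-08, which is the last day of the revision period.
Adding 20 calendar days to 2025-11-08 gives 2025-11-28, which is the last day of the acceptance period.
The date termination becomes effective: 59 calendar days after 2025-11-28 is 2026-01-26.

2026-01-26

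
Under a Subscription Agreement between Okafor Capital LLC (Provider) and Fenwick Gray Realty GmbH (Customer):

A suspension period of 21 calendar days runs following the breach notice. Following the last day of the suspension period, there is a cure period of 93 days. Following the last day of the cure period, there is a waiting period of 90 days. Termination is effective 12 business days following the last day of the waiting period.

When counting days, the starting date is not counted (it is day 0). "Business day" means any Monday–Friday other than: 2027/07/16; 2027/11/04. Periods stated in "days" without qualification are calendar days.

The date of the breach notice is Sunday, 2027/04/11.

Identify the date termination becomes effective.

The last day of the suspension period: 2027/04/11 + 21 days = 2027/05/02.
The last day of the cure period: 93 calendar days after 2027/05/02 is 2027/08/03.
The last day of the waiting period: 90 calendar days after 2027/08/03 is 2027/11/01.
The date termination becomes effective: 12 business days after Monday, 2027/11/01, skipping weekends and the listed holiday on Nov 4 — Nov 2, Nov 3, Nov 5, Nov 8, …, Nov 16, Nov 17, Nov 18 — lands on Thursday, 2027/11/18.

2027/11/18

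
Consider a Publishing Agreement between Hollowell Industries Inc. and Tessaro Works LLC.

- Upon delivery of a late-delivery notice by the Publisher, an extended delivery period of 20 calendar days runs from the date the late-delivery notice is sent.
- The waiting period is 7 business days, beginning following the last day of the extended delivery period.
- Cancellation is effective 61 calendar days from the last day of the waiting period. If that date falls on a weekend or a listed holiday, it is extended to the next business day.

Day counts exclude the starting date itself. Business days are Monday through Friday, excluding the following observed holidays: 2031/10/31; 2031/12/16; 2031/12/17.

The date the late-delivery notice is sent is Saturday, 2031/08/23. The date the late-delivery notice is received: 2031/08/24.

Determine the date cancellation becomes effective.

Adding 20 calendar days to 2031/08/23 gives 2031/09/12, which is the last day of the extended delivery period.
The last day of the waiting period: counting 7 business days from Friday, 2031/09/12 (Sep 15, Sep 16, Sep 17, Sep 18, Sep 19, Sep 22, Sep 23, skipping weekends) reaches Tuesday, 2031/09/23.
The date cancellation becomes effective: 61 calendar days after 2031/09/23 is 2031/11/23. That falls on a Sunday, so it rolls to the next business day, Monday, 2031/11/24.

2031/11/24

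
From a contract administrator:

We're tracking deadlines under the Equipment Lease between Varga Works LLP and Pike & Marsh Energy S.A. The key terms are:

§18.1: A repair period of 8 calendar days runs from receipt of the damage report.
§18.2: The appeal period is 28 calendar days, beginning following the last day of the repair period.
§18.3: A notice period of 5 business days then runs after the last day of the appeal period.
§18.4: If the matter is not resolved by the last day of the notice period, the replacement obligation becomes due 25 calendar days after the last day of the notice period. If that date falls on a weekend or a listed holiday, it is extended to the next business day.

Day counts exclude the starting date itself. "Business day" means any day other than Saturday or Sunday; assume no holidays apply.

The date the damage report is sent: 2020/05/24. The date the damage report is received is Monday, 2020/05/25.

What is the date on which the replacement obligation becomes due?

2020/08/03

The last day of the repair period: 2020/05/25 + 8 days = 2020/06/02.
The last day of the appeal period: 2020/06/02 + 28 days = 2020/06/30.
The last day of the notice period: 5 business days after Tuesday, 2020/06/30, skipping weekends — Jul 1, Jul 2, Jul 3, Jul 6, Jul 7 — lands on Tuesday, 2020/07/07.
Adding 25 calendar days to 2020/07/07 gives 2020/08/01, which is the date on which the replacement obligation becomes due. That falls on a Saturday, so it rolls to the next business day, Monday, 2020/08/03.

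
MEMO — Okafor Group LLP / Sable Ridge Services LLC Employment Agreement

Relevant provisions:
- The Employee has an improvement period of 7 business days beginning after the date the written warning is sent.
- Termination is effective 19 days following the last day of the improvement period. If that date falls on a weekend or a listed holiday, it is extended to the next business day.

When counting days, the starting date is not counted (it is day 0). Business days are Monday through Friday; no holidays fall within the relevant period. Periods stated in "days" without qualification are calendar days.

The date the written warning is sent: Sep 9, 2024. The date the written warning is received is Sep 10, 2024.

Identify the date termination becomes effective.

From Monday, Sep 9, 2024, 7 business days (Sep 10, Sep 11, Sep 12, Sep 13, Sep 16, Sep 17, Sep 18, skipping weekends) brings us to Wednesday, Sep 18, 2024, which is the last day of the improvement period.
The date termination becomes effective: Sep 18, 2024 + 19 days = Oct 7, 2024. Oct 7, 2024 is a Monday, so no roll-forward applies.

Oct 7, 2024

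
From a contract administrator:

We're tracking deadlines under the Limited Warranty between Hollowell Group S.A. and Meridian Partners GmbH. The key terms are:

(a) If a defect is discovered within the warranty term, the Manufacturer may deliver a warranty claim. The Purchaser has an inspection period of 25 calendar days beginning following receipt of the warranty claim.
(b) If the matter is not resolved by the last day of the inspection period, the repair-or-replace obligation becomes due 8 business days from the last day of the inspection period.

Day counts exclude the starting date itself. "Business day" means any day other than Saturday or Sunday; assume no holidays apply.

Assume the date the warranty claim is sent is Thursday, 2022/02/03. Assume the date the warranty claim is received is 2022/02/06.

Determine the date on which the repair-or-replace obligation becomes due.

2022/03/15

The last day of the inspection period: 25 calendar days after 2022/02/06 is 2022/03/03.
From Thursday, 2022/03/03, 8 business days (Mar 4, Mar 7, Mar 8, Mar 9, Mar 10, Mar 11, Mar 14, Mar 15, skipping weekends) brings us to Tuesday, 2022/03/15, which is the date on which the repair-or-replace obligation becomes due.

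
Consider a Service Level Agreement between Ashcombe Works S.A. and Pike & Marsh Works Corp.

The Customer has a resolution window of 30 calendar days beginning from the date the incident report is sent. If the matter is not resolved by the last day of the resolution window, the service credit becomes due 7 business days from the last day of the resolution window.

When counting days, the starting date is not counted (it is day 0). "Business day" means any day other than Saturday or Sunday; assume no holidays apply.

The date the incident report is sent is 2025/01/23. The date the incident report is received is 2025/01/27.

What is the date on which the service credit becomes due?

The last day of the resolution window: 30 calendar days after 2025/01/23 is 2025/02/22.
The date on which the service credit becomes due: counting 7 business days from Saturday, 2025/02/22 (Feb 24, Feb 25, Feb 26, Feb 27, Feb 28, Mar 3, Mar 4, skipping weekends) reaches Tuesday, 2025/03/04.

2025/03/04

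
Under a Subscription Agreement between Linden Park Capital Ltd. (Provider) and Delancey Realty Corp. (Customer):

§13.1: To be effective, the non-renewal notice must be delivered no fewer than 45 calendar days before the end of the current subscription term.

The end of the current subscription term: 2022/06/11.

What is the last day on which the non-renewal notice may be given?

Counting back 45 calendar days from 2022/06/11 gives 2022/04/27.

2022/04/27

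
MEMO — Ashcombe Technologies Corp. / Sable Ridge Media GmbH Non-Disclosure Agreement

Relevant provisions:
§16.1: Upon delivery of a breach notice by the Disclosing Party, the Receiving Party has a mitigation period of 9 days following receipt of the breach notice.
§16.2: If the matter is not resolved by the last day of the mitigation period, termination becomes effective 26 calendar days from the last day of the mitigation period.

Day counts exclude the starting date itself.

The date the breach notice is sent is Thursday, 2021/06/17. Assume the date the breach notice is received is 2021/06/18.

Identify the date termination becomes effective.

2021/07/23

The last day of the mitigation period: 2021/06/18 + 9 days = 2021/06/27.
Adding 26 calendar days to 2021/06/27 gives 2021/07/23, which is the date termination becomes effective.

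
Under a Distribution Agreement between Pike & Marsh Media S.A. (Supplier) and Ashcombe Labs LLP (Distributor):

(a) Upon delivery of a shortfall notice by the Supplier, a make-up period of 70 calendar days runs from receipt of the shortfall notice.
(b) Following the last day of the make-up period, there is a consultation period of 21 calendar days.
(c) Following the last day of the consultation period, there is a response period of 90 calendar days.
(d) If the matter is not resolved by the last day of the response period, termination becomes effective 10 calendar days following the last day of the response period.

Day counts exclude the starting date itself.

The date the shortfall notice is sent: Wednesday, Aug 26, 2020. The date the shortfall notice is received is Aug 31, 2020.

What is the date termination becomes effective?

Adding 70 calendar days to Aug 31, 2020 gives Nov 9, 2020, which is the last day of the make-up period.
The last day of the consultation period: Nov 9, 2020 + 21 days = Nov 30, 2020.
The last day of the response period: 90 calendar days after Nov 30, 2020 is Feb 28, 2021.
The date termination becomes effective: Feb 28, 2021 + 10 days = Mar 10, 2021.

Mar 10, 2021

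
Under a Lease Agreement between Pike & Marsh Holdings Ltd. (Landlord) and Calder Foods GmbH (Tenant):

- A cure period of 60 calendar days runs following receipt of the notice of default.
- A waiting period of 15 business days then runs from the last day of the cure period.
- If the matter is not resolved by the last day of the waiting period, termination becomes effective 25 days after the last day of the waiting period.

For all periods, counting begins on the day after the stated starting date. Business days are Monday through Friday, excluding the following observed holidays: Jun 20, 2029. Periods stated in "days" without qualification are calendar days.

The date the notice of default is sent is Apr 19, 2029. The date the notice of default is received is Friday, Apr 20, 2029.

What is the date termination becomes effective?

The last day of the cure period: 60 calendar days after Apr 20, 2029 is Jun 19, 2029.
The last day of the waiting period: counting 15 business days from Tuesday, Jun 19, 2029 (Jun 21, Jun 22, Jun 25, Jun 26, …, Jul 9, Jul 10, Jul 11, skipping weekends and the listed holiday on Jun 20) reaches Wednesday, Jul 11, 2029.
The date termination becomes effective: 25 calendar days after Jul 11, 2029 is Aug 5, 2029.

Aug 5, 2029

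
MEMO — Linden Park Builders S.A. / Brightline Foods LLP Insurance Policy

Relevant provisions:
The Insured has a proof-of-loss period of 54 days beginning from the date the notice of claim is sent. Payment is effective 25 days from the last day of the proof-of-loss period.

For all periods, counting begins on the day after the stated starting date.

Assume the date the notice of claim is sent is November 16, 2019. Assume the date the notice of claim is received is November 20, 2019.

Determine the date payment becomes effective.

The last day of the proof-of-loss period: November 16, 2019 + 54 days = January 9, 2020.
The date payment becomes effective: January 9, 2020 + 25 days = February 3, 2020.

February 3, 2020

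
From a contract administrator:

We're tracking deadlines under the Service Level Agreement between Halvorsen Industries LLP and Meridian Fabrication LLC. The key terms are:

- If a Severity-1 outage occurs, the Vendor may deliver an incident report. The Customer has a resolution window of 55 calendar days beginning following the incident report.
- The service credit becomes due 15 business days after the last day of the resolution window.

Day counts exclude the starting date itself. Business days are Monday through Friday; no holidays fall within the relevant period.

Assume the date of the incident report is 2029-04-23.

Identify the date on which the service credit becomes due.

The last day of the resolution window: 2029-04-23 + 55 days = 2029-06-17.
The date on which the service credit becomes due: 15 business days after Sunday, 2029-06-17, skipping weekends — Jun 18, Jun 19, Jun 20, Jun 21, …, Jul 4, Jul 5, Jul 6 — lands on Friday, 2029-07-06.

2029-07-06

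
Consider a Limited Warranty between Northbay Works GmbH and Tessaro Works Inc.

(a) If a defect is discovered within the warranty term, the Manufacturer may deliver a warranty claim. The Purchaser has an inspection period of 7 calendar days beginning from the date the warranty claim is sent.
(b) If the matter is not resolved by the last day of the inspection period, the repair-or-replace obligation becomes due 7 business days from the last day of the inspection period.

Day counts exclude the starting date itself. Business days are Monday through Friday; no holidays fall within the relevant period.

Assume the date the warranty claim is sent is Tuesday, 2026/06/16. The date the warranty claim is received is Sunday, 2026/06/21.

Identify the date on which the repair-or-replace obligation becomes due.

Adding 7 calendar days to 2026/06/16 gives 2026/06/23, which is the last day of the inspection period.
The date on which the repair-or-replace obligation becomes due: counting 7 business days from Tuesday, 2026/06/23 (Jun 24, Jun 25, Jun 26, Jun 29, Jun 30, Jul 1, Jul 2, skipping weekends) reaches Thursday, 2026/07/02.

2026/07/02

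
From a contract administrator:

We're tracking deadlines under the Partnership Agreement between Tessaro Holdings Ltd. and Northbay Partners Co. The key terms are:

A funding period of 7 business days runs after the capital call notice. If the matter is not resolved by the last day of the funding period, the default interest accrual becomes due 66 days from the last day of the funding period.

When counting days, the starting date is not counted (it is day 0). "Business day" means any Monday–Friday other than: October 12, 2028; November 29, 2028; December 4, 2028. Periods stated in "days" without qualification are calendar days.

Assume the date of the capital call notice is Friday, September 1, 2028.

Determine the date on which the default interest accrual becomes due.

From Friday, September 1, 2028, 7 business days (Sep 4, Sep 5, Sep 6, Sep 7, Sep 8, Sep 11, Sep 12, skipping weekends) brings us to Tuesday, September 12, 2028, which is the last day of the funding period.
The date on which the default interest accrual becomes due: September 12, 2028 + 66 days = November 17, 2028.

November 17, 2028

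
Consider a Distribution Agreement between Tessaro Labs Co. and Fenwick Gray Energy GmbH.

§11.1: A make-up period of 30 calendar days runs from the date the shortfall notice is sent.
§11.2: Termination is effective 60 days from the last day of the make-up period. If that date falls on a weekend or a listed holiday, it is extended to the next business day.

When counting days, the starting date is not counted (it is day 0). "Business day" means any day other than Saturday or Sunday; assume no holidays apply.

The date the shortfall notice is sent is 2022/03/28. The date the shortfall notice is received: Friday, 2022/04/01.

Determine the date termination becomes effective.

2022/06/27

Adding 30 calendar days to 2022/03/28 gives 2022/04/27, which is the last day of the make-up period.
The date termination becomes effective: 2022/04/27 + 60 days = 2022/06/26. That falls on a Sunday, so it rolls to the next business day, Monday, 2022/06/27.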